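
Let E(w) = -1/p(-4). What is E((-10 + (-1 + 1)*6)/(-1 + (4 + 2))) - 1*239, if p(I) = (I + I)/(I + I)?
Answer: -240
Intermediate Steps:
p(I) = 1 (p(I) = (2*I)/((2*I)) = (2*I)*(1/(2*I)) = 1)
E(w) = -1 (E(w) = -1/1 = -1*1 = -1)
E((-10 + (-1 + 1)*6)/(-1 + (4 + 2))) - 1*239 = -1 - 1*239 = -1 - 239 = -240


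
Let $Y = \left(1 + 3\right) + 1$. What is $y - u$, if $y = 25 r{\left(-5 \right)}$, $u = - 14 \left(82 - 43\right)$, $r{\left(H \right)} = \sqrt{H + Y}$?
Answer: $546$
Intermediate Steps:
$Y = 5$ ($Y = 4 + 1 = 5$)
$r{\left(H \right)} = \sqrt{5 + H}$ ($r{\left(H \right)} = \sqrt{H + 5} = \sqrt{5 + H}$)
$u = -546$ ($u = \left(-14\right) 39 = -546$)
$y = 0$ ($y = 25 \sqrt{5 - 5} = 25 \sqrt{0} = 25 \cdot 0 = 0$)
$y - u = 0 - -546 = 0 + 546 = 546$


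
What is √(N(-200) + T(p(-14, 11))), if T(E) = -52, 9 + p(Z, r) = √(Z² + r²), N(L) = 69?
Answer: √17 ≈ 4.1231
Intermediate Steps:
p(Z, r) = -9 + √(Z² + r²)
√(N(-200) + T(p(-14, 11))) = √(69 - 52) = √17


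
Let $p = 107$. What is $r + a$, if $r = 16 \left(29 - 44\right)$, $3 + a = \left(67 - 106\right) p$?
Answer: $-4416$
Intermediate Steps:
$a = -4176$ ($a = -3 + \left(67 - 106\right) 107 = -3 - 4173 = -4176$)
$r = -240$ ($r = 16 \left(-15\right) = -240$)
$r + a = -240 - 4176 = -4416$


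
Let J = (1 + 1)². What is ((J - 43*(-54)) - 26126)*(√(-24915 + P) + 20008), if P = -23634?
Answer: -476190400 - 23800*I*√48549 ≈ -4.7619e+8 - 5.2441e+6*I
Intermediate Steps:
J = 4 (J = 2² = 4)
((J - 43*(-54)) - 26126)*(√(-24915 + P) + 20008) = ((4 - 43*(-54)) - 26126)*(√(-24915 - 23634) + 20008) = ((4 + 2322) - 26126)*(√(-48549) + 20008) = (2326 - 26126)*(I*√48549 + 20008) = -23800*(20008 + I*√48549) = -476190400 - 23800*I*√48549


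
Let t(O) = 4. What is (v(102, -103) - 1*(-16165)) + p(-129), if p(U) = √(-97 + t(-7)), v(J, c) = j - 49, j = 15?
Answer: 16131 + I*√93 ≈ 16131.0 + 9.6436*I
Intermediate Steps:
v(J, c) = -34 (v(J, c) = 15 - 49 = -34)
p(U) = I*√93 (p(U) = √(-97 + 4) = √(-93) = I*√93)
(v(102, -103) - 1*(-16165)) + p(-129) = (-34 - 1*(-16165)) + I*√93 = (-34 + 16165) + I*√93 = 16131 + I*√93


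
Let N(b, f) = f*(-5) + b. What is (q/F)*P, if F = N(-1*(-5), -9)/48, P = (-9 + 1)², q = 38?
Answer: 58368/25 ≈ 2334.7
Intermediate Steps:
N(b, f) = b - 5*f (N(b, f) = -5*f + b = b - 5*f)
P = 64 (P = (-8)² = 64)
F = 25/24 (F = (-1*(-5) - 5*(-9))/48 = (5 + 45)*(1/48) = 50*(1/48) = 25/24 ≈ 1.0417)
(q/F)*P = (38/(25/24))*64 = (38*(24/25))*64 = (912/25)*64 = 58368/25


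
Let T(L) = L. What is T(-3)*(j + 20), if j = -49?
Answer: 87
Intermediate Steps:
T(-3)*(j + 20) = -3*(-49 + 20) = -3*(-29) = 87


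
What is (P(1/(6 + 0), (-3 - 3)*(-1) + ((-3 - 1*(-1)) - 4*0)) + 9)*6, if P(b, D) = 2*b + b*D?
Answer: 60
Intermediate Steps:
P(b, D) = 2*b + D*b
(P(1/(6 + 0), (-3 - 3)*(-1) + ((-3 - 1*(-1)) - 4*0)) + 9)*6 = ((2 + ((-3 - 3)*(-1) + ((-3 - 1*(-1)) - 4*0)))/(6 + 0) + 9)*6 = ((2 + (-6*(-1) + ((-3 + 1) + 0)))/6 + 9)*6 = ((2 + (6 + (-2 + 0)))/6 + 9)*6 = ((2 + (6 - 2))/6 + 9)*6 = ((2 + 4)/6 + 9)*6 = ((⅙)*6 + 9)*6 = (1 + 9)*6 = 10*6 = 60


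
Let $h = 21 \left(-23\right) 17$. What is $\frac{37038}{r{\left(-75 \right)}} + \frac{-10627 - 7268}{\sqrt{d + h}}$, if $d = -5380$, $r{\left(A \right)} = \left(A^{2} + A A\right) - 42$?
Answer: $\frac{6173}{1868} + \frac{17895 i \sqrt{13591}}{13591} \approx 3.3046 + 153.5 i$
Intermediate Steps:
$r{\left(A \right)} = -42 + 2 A^{2}$ ($r{\left(A \right)} = \left(A^{2} + A^{2}\right) - 42 = 2 A^{2} - 42 = -42 + 2 A^{2}$)
$h = -8211$ ($h = \left(-483\right) 17 = -8211$)
$\frac{37038}{r{\left(-75 \right)}} + \frac{-10627 - 7268}{\sqrt{d + h}} = \frac{37038}{-42 + 2 \left(-75\right)^{2}} + \frac{-10627 - 7268}{\sqrt{-5380 - 8211}} = \frac{37038}{-42 + 2 \cdot 5625} - \frac{17895}{\sqrt{-13591}} = \frac{37038}{-42 + 11250} - \frac{17895}{i \sqrt{13591}} = \frac{37038}{11208} - 17895 \left(- \frac{i \sqrt{13591}}{13591}\right) = 37038 \cdot \frac{1}{11208} + \frac{17895 i \sqrt{13591}}{13591} = \frac{6173}{1868} + \frac{17895 i \sqrt{13591}}{13591}$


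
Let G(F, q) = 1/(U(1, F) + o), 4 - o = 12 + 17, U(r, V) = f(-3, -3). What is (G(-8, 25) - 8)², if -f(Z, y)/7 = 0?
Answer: 40401/625 ≈ 64.642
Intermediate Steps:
f(Z, y) = 0 (f(Z, y) = -7*0 = 0)
U(r, V) = 0
o = -25 (o = 4 - (12 + 17) = 4 - 1*29 = 4 - 29 = -25)
G(F, q) = -1/25 (G(F, q) = 1/(0 - 25) = 1/(-25) = -1/25)
(G(-8, 25) - 8)² = (-1/25 - 8)² = (-201/25)² = 40401/625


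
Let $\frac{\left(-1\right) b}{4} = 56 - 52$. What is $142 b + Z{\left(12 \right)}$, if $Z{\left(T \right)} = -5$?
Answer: $-2277$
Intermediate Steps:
$b = -16$ ($b = - 4 \left(56 - 52\right) = \left(-4\right) 4 = -16$)
$142 b + Z{\left(12 \right)} = 142 \left(-16\right) - 5 = -2272 - 5 = -2277$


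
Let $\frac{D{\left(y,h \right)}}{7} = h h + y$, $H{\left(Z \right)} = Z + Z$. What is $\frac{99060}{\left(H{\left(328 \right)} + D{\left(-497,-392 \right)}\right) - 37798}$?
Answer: $\frac{33020}{345009} \approx 0.095708$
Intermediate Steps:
$H{\left(Z \right)} = 2 Z$
$D{\left(y,h \right)} = 7 y + 7 h^{2}$ ($D{\left(y,h \right)} = 7 \left(h h + y\right) = 7 \left(h^{2} + y\right) = 7 \left(y + h^{2}\right) = 7 y + 7 h^{2}$)
$\frac{99060}{\left(H{\left(328 \right)} + D{\left(-497,-392 \right)}\right) - 37798} = \frac{99060}{\left(2 \cdot 328 + \left(7 \left(-497\right) + 7 \left(-392\right)^{2}\right)\right) - 37798} = \frac{99060}{\left(656 + \left(-3479 + 7 \cdot 153664\right)\right) - 37798} = \frac{99060}{\left(656 + \left(-3479 + 1075648\right)\right) - 37798} = \frac{99060}{\left(656 + 1072169\right) - 37798} = \frac{99060}{1072825 - 37798} = \frac{99060}{1035027} = 99060 \cdot \frac{1}{1035027} = \frac{33020}{345009}$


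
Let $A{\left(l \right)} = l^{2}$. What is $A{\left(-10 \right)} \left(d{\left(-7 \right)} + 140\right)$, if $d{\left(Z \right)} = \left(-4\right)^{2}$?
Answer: $15600$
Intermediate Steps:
$d{\left(Z \right)} = 16$
$A{\left(-10 \right)} \left(d{\left(-7 \right)} + 140\right) = \left(-10\right)^{2} \left(16 + 140\right) = 100 \cdot 156 = 15600$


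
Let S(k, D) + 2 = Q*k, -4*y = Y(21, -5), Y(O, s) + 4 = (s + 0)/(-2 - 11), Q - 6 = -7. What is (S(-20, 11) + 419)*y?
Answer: 20539/52 ≈ 394.98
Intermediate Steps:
Q = -1 (Q = 6 - 7 = -1)
Y(O, s) = -4 - s/13 (Y(O, s) = -4 + (s + 0)/(-2 - 11) = -4 + s/(-13) = -4 + s*(-1/13) = -4 - s/13)
y = 47/52 (y = -(-4 - 1/13*(-5))/4 = -(-4 + 5/13)/4 = -1/4*(-47/13) = 47/52 ≈ 0.90385)
S(k, D) = -2 - k
(S(-20, 11) + 419)*y = ((-2 - 1*(-20)) + 419)*(47/52) = ((-2 + 20) + 419)*(47/52) = (18 + 419)*(47/52) = 437*(47/52) = 20539/52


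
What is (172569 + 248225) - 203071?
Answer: 217723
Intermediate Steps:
(172569 + 248225) - 203071 = 420794 - 203071 = 217723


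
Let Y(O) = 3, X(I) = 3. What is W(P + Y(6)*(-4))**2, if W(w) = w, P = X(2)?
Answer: 81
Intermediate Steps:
P = 3
W(P + Y(6)*(-4))**2 = (3 + 3*(-4))**2 = (3 - 12)**2 = (-9)**2 = 81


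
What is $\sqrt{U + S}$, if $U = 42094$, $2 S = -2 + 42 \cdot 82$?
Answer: $\sqrt{43815} \approx 209.32$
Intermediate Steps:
$S = 1721$ ($S = \frac{-2 + 42 \cdot 82}{2} = \frac{-2 + 3444}{2} = \frac{1}{2} \cdot 3442 = 1721$)
$\sqrt{U + S} = \sqrt{42094 + 1721} = \sqrt{43815}$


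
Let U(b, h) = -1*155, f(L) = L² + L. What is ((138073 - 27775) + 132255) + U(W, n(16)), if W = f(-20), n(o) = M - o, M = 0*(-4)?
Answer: 242398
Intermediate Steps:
M = 0
f(L) = L + L²
n(o) = -o (n(o) = 0 - o = -o)
W = 380 (W = -20*(1 - 20) = -20*(-19) = 380)
U(b, h) = -155
((138073 - 27775) + 132255) + U(W, n(16)) = ((138073 - 27775) + 132255) - 155 = (110298 + 132255) - 155 = 242553 - 155 = 242398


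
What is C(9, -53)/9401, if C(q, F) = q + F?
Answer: -44/9401 ≈ -0.0046804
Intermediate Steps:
C(q, F) = F + q
C(9, -53)/9401 = (-53 + 9)/9401 = -44*1/9401 = -44/9401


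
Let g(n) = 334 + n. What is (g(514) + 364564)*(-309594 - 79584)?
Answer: -142210311336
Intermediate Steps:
(g(514) + 364564)*(-309594 - 79584) = ((334 + 514) + 364564)*(-309594 - 79584) = (848 + 364564)*(-389178) = 365412*(-389178) = -142210311336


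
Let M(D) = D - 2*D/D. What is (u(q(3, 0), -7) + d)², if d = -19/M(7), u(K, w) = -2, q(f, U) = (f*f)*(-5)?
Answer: 841/25 ≈ 33.640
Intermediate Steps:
M(D) = -2 + D (M(D) = D - 2*1 = D - 2 = -2 + D)
q(f, U) = -5*f² (q(f, U) = f²*(-5) = -5*f²)
d = -19/5 (d = -19/(-2 + 7) = -19/5 ≈ -3.8000)
(u(q(3, 0), -7) + d)² = (-2 - 19/5)² = (-29/5)² = 841/25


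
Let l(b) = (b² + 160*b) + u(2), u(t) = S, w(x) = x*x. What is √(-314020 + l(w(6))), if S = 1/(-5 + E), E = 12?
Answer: I*√15041229/7 ≈ 554.04*I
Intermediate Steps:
w(x) = x²
S = ⅐ (S = 1/(-5 + 12) = 1/7 = ⅐ ≈ 0.14286)
u(t) = ⅐
l(b) = ⅐ + b² + 160*b (l(b) = (b² + 160*b) + ⅐ = ⅐ + b² + 160*b)
√(-314020 + l(w(6))) = √(-314020 + (⅐ + (6²)² + 160*6²)) = √(-314020 + (⅐ + 36² + 160*36)) = √(-314020 + (⅐ + 1296 + 5760)) = √(-314020 + 49393/7) = √(-2148747/7) = I*√15041229/7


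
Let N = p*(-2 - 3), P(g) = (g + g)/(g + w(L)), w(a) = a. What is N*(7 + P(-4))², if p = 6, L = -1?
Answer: -11094/5 ≈ -2218.8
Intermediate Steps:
P(g) = 2*g/(-1 + g) (P(g) = (g + g)/(g - 1) = (2*g)/(-1 + g) = 2*g/(-1 + g))
N = -30 (N = 6*(-2 - 3) = 6*(-5) = -30)
N*(7 + P(-4))² = -30*(7 + 2*(-4)/(-1 - 4))² = -30*(7 + 2*(-4)/(-5))² = -30*(7 + 2*(-4)*(-⅕))² = -30*(7 + 8/5)² = -30*(43/5)² = -30*1849/25 = -11094/5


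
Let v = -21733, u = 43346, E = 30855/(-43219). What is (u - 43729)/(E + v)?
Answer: 1504807/85391762 ≈ 0.017622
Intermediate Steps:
E = -2805/3929 (E = 30855*(-1/43219) = -2805/3929 ≈ -0.71392)
(u - 43729)/(E + v) = (43346 - 43729)/(-2805/3929 - 21733) = -383/(-85391762/3929) = -383*(-3929/85391762) = 1504807/85391762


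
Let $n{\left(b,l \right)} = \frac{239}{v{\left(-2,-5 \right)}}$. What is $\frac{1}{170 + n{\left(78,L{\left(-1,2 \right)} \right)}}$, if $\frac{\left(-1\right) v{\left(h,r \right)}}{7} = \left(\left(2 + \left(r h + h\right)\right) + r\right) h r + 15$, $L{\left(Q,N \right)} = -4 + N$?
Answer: $\frac{455}{77111} \approx 0.0059006$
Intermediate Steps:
$v{\left(h,r \right)} = -105 - 7 h r \left(2 + h + r + h r\right)$ ($v{\left(h,r \right)} = - 7 \left(\left(\left(2 + \left(r h + h\right)\right) + r\right) h r + 15\right) = - 7 \left(\left(\left(2 + \left(h r + h\right)\right) + r\right) h r + 15\right) = - 7 \left(\left(\left(2 + \left(h + h r\right)\right) + r\right) h r + 15\right) = - 7 \left(\left(\left(2 + h + h r\right) + r\right) h r + 15\right) = - 7 \left(\left(2 + h + r + h r\right) h r + 15\right) = - 7 \left(h \left(2 + h + r + h r\right) r + 15\right) = - 7 \left(h r \left(2 + h + r + h r\right) + 15\right) = - 7 \left(15 + h r \left(2 + h + r + h r\right)\right) = -105 - 7 h r \left(2 + h + r + h r\right)$)
$n{\left(b,l \right)} = - \frac{239}{455}$ ($n{\left(b,l \right)} = \frac{239}{-105 - \left(-28\right) \left(-5\right) - - 14 \left(-5\right)^{2} - - 35 \left(-2\right)^{2} - 7 \left(-2\right)^{2} \left(-5\right)^{2}} = \frac{239}{-105 - 140 - \left(-14\right) 25 - \left(-35\right) 4 - 28 \cdot 25} = \frac{239}{-105 - 140 + 350 + 140 - 700} = \frac{239}{-455} = 239 \left(- \frac{1}{455}\right) = - \frac{239}{455}$)
$\frac{1}{170 + n{\left(78,L{\left(-1,2 \right)} \right)}} = \frac{1}{170 - \frac{239}{455}} = \frac{1}{\frac{77111}{455}} = \frac{455}{77111}$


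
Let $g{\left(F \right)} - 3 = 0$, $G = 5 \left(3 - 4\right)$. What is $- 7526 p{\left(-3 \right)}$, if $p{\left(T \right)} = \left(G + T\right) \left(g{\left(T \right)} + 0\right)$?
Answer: $180624$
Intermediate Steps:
$G = -5$ ($G = 5 \left(-1\right) = -5$)
$g{\left(F \right)} = 3$ ($g{\left(F \right)} = 3 + 0 = 3$)
$p{\left(T \right)} = -15 + 3 T$ ($p{\left(T \right)} = \left(-5 + T\right) \left(3 + 0\right) = \left(-5 + T\right) 3 = -15 + 3 T$)
$- 7526 p{\left(-3 \right)} = - 7526 \left(-15 + 3 \left(-3\right)\right) = - 7526 \left(-15 - 9\right) = \left(-7526\right) \left(-24\right) = 180624$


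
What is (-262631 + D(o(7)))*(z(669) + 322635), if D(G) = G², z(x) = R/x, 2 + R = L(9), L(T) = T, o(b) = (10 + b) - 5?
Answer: -56655934818314/669 ≈ -8.4687e+10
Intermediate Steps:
o(b) = 5 + b
R = 7 (R = -2 + 9 = 7)
z(x) = 7/x
(-262631 + D(o(7)))*(z(669) + 322635) = (-262631 + (5 + 7)²)*(7/669 + 322635) = (-262631 + 12²)*(7*(1/669) + 322635) = (-262631 + 144)*(7/669 + 322635) = -262487*215842822/669 = -56655934818314/669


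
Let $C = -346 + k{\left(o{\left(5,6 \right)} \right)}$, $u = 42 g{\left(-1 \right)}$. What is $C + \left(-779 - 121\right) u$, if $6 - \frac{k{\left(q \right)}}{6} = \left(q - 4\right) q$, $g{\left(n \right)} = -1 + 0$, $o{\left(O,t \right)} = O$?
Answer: $37460$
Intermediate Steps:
$g{\left(n \right)} = -1$
$k{\left(q \right)} = 36 - 6 q \left(-4 + q\right)$ ($k{\left(q \right)} = 36 - 6 \left(q - 4\right) q = 36 - 6 \left(-4 + q\right) q = 36 - 6 q \left(-4 + q\right)$)
$u = -42$ ($u = 42 \left(-1\right) = -42$)
$C = -340$ ($C = -346 + \left(36 - 6 \cdot 5^{2} + 24 \cdot 5\right) = -346 + \left(36 - 150 + 120\right) = -346 + 6 = -340$)
$C + \left(-779 - 121\right) u = -340 + \left(-779 - 121\right) \left(-42\right) = -340 - -37800 = -340 + 37800 = 37460$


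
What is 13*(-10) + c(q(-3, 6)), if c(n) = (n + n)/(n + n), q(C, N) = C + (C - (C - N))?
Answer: -129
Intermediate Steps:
q(C, N) = C + N (q(C, N) = C + (C + (N - C)) = C + N)
c(n) = 1 (c(n) = (2*n)/((2*n)) = (2*n)*(1/(2*n)) = 1)
13*(-10) + c(q(-3, 6)) = 13*(-10) + 1 = -130 + 1 = -129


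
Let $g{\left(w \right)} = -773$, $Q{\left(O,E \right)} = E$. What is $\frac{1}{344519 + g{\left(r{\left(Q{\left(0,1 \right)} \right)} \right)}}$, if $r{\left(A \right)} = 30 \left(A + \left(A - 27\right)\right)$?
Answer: $\frac{1}{343746} \approx 2.9091 \cdot 10^{-6}$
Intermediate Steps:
$r{\left(A \right)} = -810 + 60 A$ ($r{\left(A \right)} = 30 \left(A + \left(-27 + A\right)\right) = 30 \left(-27 + 2 A\right) = -810 + 60 A$)
$\frac{1}{344519 + g{\left(r{\left(Q{\left(0,1 \right)} \right)} \right)}} = \frac{1}{344519 - 773} = \frac{1}{343746}$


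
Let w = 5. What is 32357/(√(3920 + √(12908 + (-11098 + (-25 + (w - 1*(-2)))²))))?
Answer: 32357/√(3920 + √2134) ≈ 513.79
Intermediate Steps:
32357/(√(3920 + √(12908 + (-11098 + (-25 + (w - 1*(-2)))²)))) = 32357/(√(3920 + √(12908 + (-11098 + (-25 + (5 - 1*(-2)))²)))) = 32357/(√(3920 + √(12908 + (-11098 + (-25 + (5 + 2))²)))) = 32357/(√(3920 + √(12908 + (-11098 + (-25 + 7)²)))) = 32357/(√(3920 + √(12908 + (-11098 + (-18)²)))) = 32357/(√(3920 + √(12908 + (-11098 + 324)))) = 32357/(√(3920 + √(12908 - 10774))) = 32357/(√(3920 + √2134)) = 32357/√(3920 + √2134)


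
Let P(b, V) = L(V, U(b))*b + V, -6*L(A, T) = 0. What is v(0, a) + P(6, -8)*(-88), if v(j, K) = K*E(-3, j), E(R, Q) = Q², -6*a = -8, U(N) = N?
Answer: 704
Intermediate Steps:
L(A, T) = 0 (L(A, T) = -⅙*0 = 0)
P(b, V) = V (P(b, V) = 0*b + V = 0 + V = V)
a = 4/3 (a = -⅙*(-8) = 4/3 ≈ 1.3333)
v(j, K) = K*j²
v(0, a) + P(6, -8)*(-88) = (4/3)*0² - 8*(-88) = (4/3)*0 + 704 = 0 + 704 = 704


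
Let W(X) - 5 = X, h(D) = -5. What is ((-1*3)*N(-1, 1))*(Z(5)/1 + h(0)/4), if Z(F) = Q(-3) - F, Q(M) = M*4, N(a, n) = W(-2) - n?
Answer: 219/2 ≈ 109.50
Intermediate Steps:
W(X) = 5 + X
N(a, n) = 3 - n (N(a, n) = (5 - 2) - n = 3 - n)
Q(M) = 4*M
Z(F) = -12 - F (Z(F) = 4*(-3) - F = -12 - F)
((-1*3)*N(-1, 1))*(Z(5)/1 + h(0)/4) = ((-1*3)*(3 - 1*1))*((-12 - 1*5)/1 - 5/4) = (-3*(3 - 1))*((-12 - 5)*1 - 5*1/4) = (-3*2)*(-17*1 - 5/4) = -6*(-17 - 5/4) = -6*(-73/4) = 219/2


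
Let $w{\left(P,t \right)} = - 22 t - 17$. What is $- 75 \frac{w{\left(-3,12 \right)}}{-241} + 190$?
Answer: $\frac{24715}{241} \approx 102.55$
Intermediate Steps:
$w{\left(P,t \right)} = -17 - 22 t$
$- 75 \frac{w{\left(-3,12 \right)}}{-241} + 190 = - 75 \frac{-17 - 264}{-241} + 190 = - 75 \left(-17 - 264\right) \left(- \frac{1}{241}\right) + 190 = - 75 \left(\left(-281\right) \left(- \frac{1}{241}\right)\right) + 190 = \left(-75\right) \frac{281}{241} + 190 = - \frac{21075}{241} + 190 = \frac{24715}{241}$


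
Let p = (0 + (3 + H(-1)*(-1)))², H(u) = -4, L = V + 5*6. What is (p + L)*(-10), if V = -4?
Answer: -750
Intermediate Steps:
L = 26 (L = -4 + 5*6 = -4 + 30 = 26)
p = 49 (p = (0 + (3 - 4*(-1)))² = (0 + (3 + 4))² = (0 + 7)² = 7² = 49)
(p + L)*(-10) = (49 + 26)*(-10) = 75*(-10) = -750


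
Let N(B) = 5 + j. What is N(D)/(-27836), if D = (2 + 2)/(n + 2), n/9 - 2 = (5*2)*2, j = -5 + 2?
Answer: -1/13918 ≈ -7.1849e-5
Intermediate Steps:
j = -3
n = 198 (n = 18 + 9*((5*2)*2) = 18 + 9*(10*2) = 18 + 9*20 = 18 + 180 = 198)
D = 1/50 (D = (2 + 2)/(198 + 2) = 4/200 = 4*(1/200) = 1/50 ≈ 0.020000)
N(B) = 2 (N(B) = 5 - 3 = 2)
N(D)/(-27836) = 2/(-27836) = 2*(-1/27836) = -1/13918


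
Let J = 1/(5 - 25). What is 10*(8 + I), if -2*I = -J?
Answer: 319/4 ≈ 79.750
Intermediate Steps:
J = -1/20 (J = 1/(-20) = -1/20 ≈ -0.050000)
I = -1/40 (I = -(-1)*(-1)/(2*20) = -1/2*1/20 = -1/40 ≈ -0.025000)
10*(8 + I) = 10*(8 - 1/40) = 10*(319/40) = 319/4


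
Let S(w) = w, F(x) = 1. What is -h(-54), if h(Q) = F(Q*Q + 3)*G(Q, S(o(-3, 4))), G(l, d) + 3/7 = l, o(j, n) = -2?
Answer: 381/7 ≈ 54.429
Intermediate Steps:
G(l, d) = -3/7 + l
h(Q) = -3/7 + Q (h(Q) = 1*(-3/7 + Q) = -3/7 + Q)
-h(-54) = -(-3/7 - 54) = -1*(-381/7) = 381/7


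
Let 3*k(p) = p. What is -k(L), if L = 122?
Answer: -122/3 ≈ -40.667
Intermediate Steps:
k(p) = p/3
-k(L) = -122/3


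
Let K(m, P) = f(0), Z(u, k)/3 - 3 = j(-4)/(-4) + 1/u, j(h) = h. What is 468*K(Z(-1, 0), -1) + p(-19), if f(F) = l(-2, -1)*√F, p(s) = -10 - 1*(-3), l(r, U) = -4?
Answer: -7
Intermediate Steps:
p(s) = -7 (p(s) = -10 + 3 = -7)
f(F) = -4*√F
Z(u, k) = 12 + 3/u (Z(u, k) = 9 + 3*(-4/(-4) + 1/u) = 9 + 3*(-4*(-¼) + 1/u) = 9 + 3*(1 + 1/u) = 9 + (3 + 3/u) = 12 + 3/u)
K(m, P) = 0 (K(m, P) = -4*√0 = -4*0 = 0)
468*K(Z(-1, 0), -1) + p(-19) = 468*0 - 7 = 0 - 7 = -7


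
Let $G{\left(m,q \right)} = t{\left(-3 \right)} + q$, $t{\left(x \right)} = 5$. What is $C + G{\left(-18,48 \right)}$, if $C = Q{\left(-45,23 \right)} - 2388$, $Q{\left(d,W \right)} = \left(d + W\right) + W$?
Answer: $-2334$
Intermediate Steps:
$Q{\left(d,W \right)} = d + 2 W$ ($Q{\left(d,W \right)} = \left(W + d\right) + W = d + 2 W$)
$C = -2387$ ($C = \left(-45 + 2 \cdot 23\right) - 2388 = \left(-45 + 46\right) - 2388 = 1 - 2388 = -2387$)
$G{\left(m,q \right)} = 5 + q$
$C + G{\left(-18,48 \right)} = -2387 + \left(5 + 48\right) = -2387 + 53 = -2334$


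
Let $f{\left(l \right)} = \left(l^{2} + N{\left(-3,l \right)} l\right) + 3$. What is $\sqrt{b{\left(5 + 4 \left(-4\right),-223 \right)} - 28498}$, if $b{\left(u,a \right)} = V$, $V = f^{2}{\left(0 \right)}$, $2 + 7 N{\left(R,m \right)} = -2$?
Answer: $i \sqrt{28489} \approx 168.79 i$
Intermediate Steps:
$N{\left(R,m \right)} = - \frac{4}{7}$ ($N{\left(R,m \right)} = - \frac{2}{7} + \frac{1}{7} \left(-2\right) = - \frac{2}{7} - \frac{2}{7} = - \frac{4}{7}$)
$f{\left(l \right)} = 3 + l^{2} - \frac{4 l}{7}$ ($f{\left(l \right)} = \left(l^{2} - \frac{4 l}{7}\right) + 3 = 3 + l^{2} - \frac{4 l}{7}$)
$V = 9$ ($V = \left(3 + 0^{2} - 0\right)^{2} = \left(3 + 0 + 0\right)^{2} = 3^{2} = 9$)
$b{\left(u,a \right)} = 9$
$\sqrt{b{\left(5 + 4 \left(-4\right),-223 \right)} - 28498} = \sqrt{9 - 28498} = \sqrt{-28489} = i \sqrt{28489}$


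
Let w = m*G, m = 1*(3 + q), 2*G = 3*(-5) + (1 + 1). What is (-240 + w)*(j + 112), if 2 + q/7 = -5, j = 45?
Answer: 9263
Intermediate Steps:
q = -49 (q = -14 + 7*(-5) = -14 - 35 = -49)
G = -13/2 (G = (3*(-5) + (1 + 1))/2 = (-15 + 2)/2 = (1/2)*(-13) = -13/2 ≈ -6.5000)
m = -46 (m = 1*(3 - 49) = 1*(-46) = -46)
w = 299 (w = -46*(-13/2) = 299)
(-240 + w)*(j + 112) = (-240 + 299)*(45 + 112) = 59*157 = 9263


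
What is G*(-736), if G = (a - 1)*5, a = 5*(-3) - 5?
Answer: 77280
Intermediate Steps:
a = -20 (a = -15 - 5 = -20)
G = -105 (G = (-20 - 1)*5 = -21*5 = -105)
G*(-736) = -105*(-736) = 77280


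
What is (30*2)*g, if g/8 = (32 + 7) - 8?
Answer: 14880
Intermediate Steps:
g = 248 (g = 8*((32 + 7) - 8) = 8*(39 - 8) = 8*31 = 248)
(30*2)*g = (30*2)*248 = 60*248 = 14880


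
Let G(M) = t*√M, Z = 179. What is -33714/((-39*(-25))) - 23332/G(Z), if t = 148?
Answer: -11238/325 - 5833*√179/6623 ≈ -46.362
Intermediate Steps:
G(M) = 148*√M
-33714/((-39*(-25))) - 23332/G(Z) = -33714/((-39*(-25))) - 23332*√179/26492 = -33714/975 - 5833*√179/6623 = -33714*1/975 - 5833*√179/6623 = -11238/325 - 5833*√179/6623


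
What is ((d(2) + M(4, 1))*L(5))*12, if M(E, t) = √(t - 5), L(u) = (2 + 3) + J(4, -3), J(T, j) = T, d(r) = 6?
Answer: 648 + 216*I ≈ 648.0 + 216.0*I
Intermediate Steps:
L(u) = 9 (L(u) = (2 + 3) + 4 = 5 + 4 = 9)
M(E, t) = √(-5 + t)
((d(2) + M(4, 1))*L(5))*12 = ((6 + √(-5 + 1))*9)*12 = ((6 + √(-4))*9)*12 = ((6 + 2*I)*9)*12 = (54 + 18*I)*12 = 648 + 216*I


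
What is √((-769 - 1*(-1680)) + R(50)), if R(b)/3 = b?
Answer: √1061 ≈ 32.573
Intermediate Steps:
R(b) = 3*b
√((-769 - 1*(-1680)) + R(50)) = √((-769 - 1*(-1680)) + 3*50) = √((-769 + 1680) + 150) = √(911 + 150) = √1061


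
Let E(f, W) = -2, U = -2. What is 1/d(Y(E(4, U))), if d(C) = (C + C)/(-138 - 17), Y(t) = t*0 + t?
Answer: 155/4 ≈ 38.750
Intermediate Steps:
Y(t) = t (Y(t) = 0 + t = t)
d(C) = -2*C/155 (d(C) = (2*C)/(-155) = (2*C)*(-1/155) = -2*C/155)
1/d(Y(E(4, U))) = 1/(-2/155*(-2)) = 1/(4/155) = 155/4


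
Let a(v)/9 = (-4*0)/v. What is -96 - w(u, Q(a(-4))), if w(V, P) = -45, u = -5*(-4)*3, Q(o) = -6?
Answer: -51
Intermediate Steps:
a(v) = 0 (a(v) = 9*((-4*0)/v) = 9*(0/v) = 9*0 = 0)
u = 60 (u = 20*3 = 60)
-96 - w(u, Q(a(-4))) = -96 - 1*(-45) = -96 + 45 = -51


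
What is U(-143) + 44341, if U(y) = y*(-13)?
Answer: 46200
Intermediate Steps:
U(y) = -13*y
U(-143) + 44341 = -13*(-143) + 44341 = 1859 + 44341 = 46200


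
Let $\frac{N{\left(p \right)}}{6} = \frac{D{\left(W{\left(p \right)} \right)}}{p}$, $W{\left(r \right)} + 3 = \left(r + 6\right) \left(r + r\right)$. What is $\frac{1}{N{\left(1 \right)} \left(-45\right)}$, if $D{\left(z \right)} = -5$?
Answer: $\frac{1}{1350} \approx 0.00074074$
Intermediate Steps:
$W{\left(r \right)} = -3 + 2 r \left(6 + r\right)$ ($W{\left(r \right)} = -3 + \left(r + 6\right) \left(r + r\right) = -3 + \left(6 + r\right) 2 r = -3 + 2 r \left(6 + r\right)$)
$N{\left(p \right)} = - \frac{30}{p}$ ($N{\left(p \right)} = 6 \left(- \frac{5}{p}\right) = - \frac{30}{p}$)
$\frac{1}{N{\left(1 \right)} \left(-45\right)} = \frac{1}{- \frac{30}{1} \left(-45\right)} = \frac{1}{\left(-30\right) 1 \left(-45\right)} = \frac{1}{\left(-30\right) \left(-45\right)} = \frac{1}{1350}$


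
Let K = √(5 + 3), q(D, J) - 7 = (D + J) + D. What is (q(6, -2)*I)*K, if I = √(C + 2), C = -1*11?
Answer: 102*I*√2 ≈ 144.25*I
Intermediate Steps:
C = -11
q(D, J) = 7 + J + 2*D (q(D, J) = 7 + ((D + J) + D) = 7 + (J + 2*D) = 7 + J + 2*D)
I = 3*I (I = √(-11 + 2) = √(-9) = 3*I ≈ 3.0*I)
K = 2*√2 (K = √8 = 2*√2 ≈ 2.8284)
(q(6, -2)*I)*K = ((7 - 2 + 2*6)*(3*I))*(2*√2) = ((7 - 2 + 12)*(3*I))*(2*√2) = (17*(3*I))*(2*√2) = (51*I)*(2*√2) = 102*I*√2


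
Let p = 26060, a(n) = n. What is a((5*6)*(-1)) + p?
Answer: 26030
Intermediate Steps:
a((5*6)*(-1)) + p = (5*6)*(-1) + 26060 = 30*(-1) + 26060 = -30 + 26060 = 26030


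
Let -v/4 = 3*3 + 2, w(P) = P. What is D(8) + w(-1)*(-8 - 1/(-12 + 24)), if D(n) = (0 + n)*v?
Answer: -4127/12 ≈ -343.92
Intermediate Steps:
v = -44 (v = -4*(3*3 + 2) = -4*(9 + 2) = -4*11 = -44)
D(n) = -44*n (D(n) = (0 + n)*(-44) = n*(-44) = -44*n)
D(8) + w(-1)*(-8 - 1/(-12 + 24)) = -44*8 - (-8 - 1/(-12 + 24)) = -352 - (-8 - 1/12) = -352 - 1*(-97/12) = -352 + 97/12 = -4127/12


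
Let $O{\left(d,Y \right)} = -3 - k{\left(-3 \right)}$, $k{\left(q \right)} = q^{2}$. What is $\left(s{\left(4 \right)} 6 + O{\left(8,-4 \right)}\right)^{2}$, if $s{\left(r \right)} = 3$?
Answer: $36$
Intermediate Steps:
$O{\left(d,Y \right)} = -12$ ($O{\left(d,Y \right)} = -3 - \left(-3\right)^{2} = -3 - 9 = -12$)
$\left(s{\left(4 \right)} 6 + O{\left(8,-4 \right)}\right)^{2} = \left(3 \cdot 6 - 12\right)^{2} = \left(18 - 12\right)^{2} = 6^{2} = 36$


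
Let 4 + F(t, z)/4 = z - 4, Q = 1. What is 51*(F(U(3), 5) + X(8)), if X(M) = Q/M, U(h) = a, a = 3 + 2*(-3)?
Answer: -4845/8 ≈ -605.63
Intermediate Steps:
a = -3 (a = 3 - 6 = -3)
U(h) = -3
F(t, z) = -32 + 4*z (F(t, z) = -16 + 4*(z - 4) = -16 + 4*(-4 + z) = -16 + (-16 + 4*z) = -32 + 4*z)
X(M) = 1/M
51*(F(U(3), 5) + X(8)) = 51*((-32 + 4*5) + 1/8) = 51*((-32 + 20) + ⅛) = 51*(-12 + ⅛) = 51*(-95/8) = -4845/8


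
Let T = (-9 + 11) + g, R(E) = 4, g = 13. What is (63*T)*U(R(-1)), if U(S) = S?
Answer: 3780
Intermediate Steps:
T = 15 (T = (-9 + 11) + 13 = 2 + 13 = 15)
(63*T)*U(R(-1)) = (63*15)*4 = 945*4 = 3780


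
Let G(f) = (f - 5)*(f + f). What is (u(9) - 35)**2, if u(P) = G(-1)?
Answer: 529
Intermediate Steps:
G(f) = 2*f*(-5 + f) (G(f) = (-5 + f)*(2*f) = 2*f*(-5 + f))
u(P) = 12 (u(P) = 2*(-1)*(-5 - 1) = 2*(-1)*(-6) = 12)
(u(9) - 35)**2 = (12 - 35)**2 = (-23)**2 = 529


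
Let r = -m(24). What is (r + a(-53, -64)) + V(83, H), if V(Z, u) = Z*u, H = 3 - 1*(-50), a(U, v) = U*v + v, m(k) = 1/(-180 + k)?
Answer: 1205413/156 ≈ 7727.0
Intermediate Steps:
a(U, v) = v + U*v
H = 53 (H = 3 + 50 = 53)
r = 1/156 (r = -1/(-180 + 24) = -1/(-156) = -1*(-1/156) = 1/156 ≈ 0.0064103)
(r + a(-53, -64)) + V(83, H) = (1/156 - 64*(1 - 53)) + 83*53 = (1/156 - 64*(-52)) + 4399 = (1/156 + 3328) + 4399 = 519169/156 + 4399 = 1205413/156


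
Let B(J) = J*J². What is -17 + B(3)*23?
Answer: 604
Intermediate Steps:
B(J) = J³
-17 + B(3)*23 = -17 + 3³*23 = -17 + 27*23 = -17 + 621 = 604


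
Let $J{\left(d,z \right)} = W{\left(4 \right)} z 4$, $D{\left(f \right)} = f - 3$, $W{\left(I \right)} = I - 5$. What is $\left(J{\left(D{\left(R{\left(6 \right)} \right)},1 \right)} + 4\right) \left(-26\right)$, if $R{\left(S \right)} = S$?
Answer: $0$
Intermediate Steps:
$W{\left(I \right)} = -5 + I$ ($W{\left(I \right)} = I - 5 = -5 + I$)
$D{\left(f \right)} = -3 + f$
$J{\left(d,z \right)} = - 4 z$ ($J{\left(d,z \right)} = \left(-5 + 4\right) z 4 = - z 4 = - 4 z$)
$\left(J{\left(D{\left(R{\left(6 \right)} \right)},1 \right)} + 4\right) \left(-26\right) = \left(\left(-4\right) 1 + 4\right) \left(-26\right) = \left(-4 + 4\right) \left(-26\right) = 0 \left(-26\right) = 0$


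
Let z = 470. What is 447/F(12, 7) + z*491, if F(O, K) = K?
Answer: 1615837/7 ≈ 2.3083e+5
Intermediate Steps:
447/F(12, 7) + z*491 = 447/7 + 470*491 = 447*(⅐) + 230770 = 447/7 + 230770 = 1615837/7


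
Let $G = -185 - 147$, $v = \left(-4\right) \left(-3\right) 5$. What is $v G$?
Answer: $-19920$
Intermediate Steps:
$v = 60$ ($v = 12 \cdot 5 = 60$)
$G = -332$ ($G = -185 - 147 = -332$)
$v G = 60 \left(-332\right) = -19920$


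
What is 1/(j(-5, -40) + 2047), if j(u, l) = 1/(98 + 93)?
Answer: 191/390978 ≈ 0.00048852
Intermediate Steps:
j(u, l) = 1/191
1/(j(-5, -40) + 2047) = 1/(1/191 + 2047) = 1/(390978/191) = 191/390978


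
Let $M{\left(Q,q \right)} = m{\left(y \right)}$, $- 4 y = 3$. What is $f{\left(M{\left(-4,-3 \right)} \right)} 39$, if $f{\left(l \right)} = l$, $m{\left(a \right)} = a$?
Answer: $- \frac{117}{4} \approx -29.25$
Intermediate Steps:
$y = - \frac{3}{4}$ ($y = \left(- \frac{1}{4}\right) 3 = - \frac{3}{4} \approx -0.75$)
$M{\left(Q,q \right)} = - \frac{3}{4}$
$f{\left(M{\left(-4,-3 \right)} \right)} 39 = \left(- \frac{3}{4}\right) 39 = - \frac{117}{4}$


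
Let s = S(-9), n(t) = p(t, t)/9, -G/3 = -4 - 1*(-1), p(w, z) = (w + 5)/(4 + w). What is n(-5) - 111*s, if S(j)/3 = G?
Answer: -2997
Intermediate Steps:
p(w, z) = (5 + w)/(4 + w)
G = 9 (G = -3*(-4 - 1*(-1)) = -3*(-4 + 1) = -3*(-3) = 9)
n(t) = (5 + t)/(9*(4 + t)) (n(t) = ((5 + t)/(4 + t))/9 = ((5 + t)/(4 + t))*(1/9) = (5 + t)/(9*(4 + t)))
S(j) = 27 (S(j) = 3*9 = 27)
s = 27
n(-5) - 111*s = (5 - 5)/(9*(4 - 5)) - 111*27 = (1/9)*0/(-1) - 2997 = (1/9)*(-1)*0 - 2997 = 0 - 2997 = -2997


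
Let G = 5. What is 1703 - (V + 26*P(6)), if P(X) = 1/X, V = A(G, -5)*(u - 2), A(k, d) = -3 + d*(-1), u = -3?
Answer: 5126/3 ≈ 1708.7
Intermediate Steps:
A(k, d) = -3 - d
V = -10 (V = (-3 - 1*(-5))*(-3 - 2) = (-3 + 5)*(-5) = 2*(-5) = -10)
1703 - (V + 26*P(6)) = 1703 - (-10 + 26/6) = 1703 - (-10 + 26*(1/6)) = 1703 - (-10 + 13/3) = 1703 - 1*(-17/3) = 1703 + 17/3 = 5126/3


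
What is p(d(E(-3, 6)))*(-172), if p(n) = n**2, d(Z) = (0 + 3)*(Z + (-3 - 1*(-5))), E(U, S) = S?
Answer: -99072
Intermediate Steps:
d(Z) = 6 + 3*Z (d(Z) = 3*(Z + (-3 + 5)) = 3*(Z + 2) = 3*(2 + Z) = 6 + 3*Z)
p(d(E(-3, 6)))*(-172) = (6 + 3*6)**2*(-172) = (6 + 18)**2*(-172) = 24**2*(-172) = 576*(-172) = -99072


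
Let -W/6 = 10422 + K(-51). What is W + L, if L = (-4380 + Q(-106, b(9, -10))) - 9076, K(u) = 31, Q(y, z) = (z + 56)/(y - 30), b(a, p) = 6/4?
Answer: -20719443/272 ≈ -76174.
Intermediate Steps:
b(a, p) = 3/2 (b(a, p) = 6*(1/4) = 3/2)
Q(y, z) = (56 + z)/(-30 + y)
L = -3660147/272 (L = (-4380 + (56 + 3/2)/(-30 - 106)) - 9076 = (-4380 + (115/2)/(-136)) - 9076 = (-4380 - 1/136*115/2) - 9076 = (-4380 - 115/272) - 9076 = -1191475/272 - 9076 = -3660147/272 ≈ -13456.)
W = -62718 (W = -6*(10422 + 31) = -6*10453 = -62718)
W + L = -62718 - 3660147/272 = -20719443/272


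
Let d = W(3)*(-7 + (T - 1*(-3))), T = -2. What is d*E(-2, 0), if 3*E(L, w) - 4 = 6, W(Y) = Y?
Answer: -60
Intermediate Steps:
E(L, w) = 10/3 (E(L, w) = 4/3 + (⅓)*6 = 4/3 + 2 = 10/3)
d = -18 (d = 3*(-7 + (-2 - 1*(-3))) = 3*(-7 + (-2 + 3)) = 3*(-7 + 1) = 3*(-6) = -18)
d*E(-2, 0) = -18*10/3 = -60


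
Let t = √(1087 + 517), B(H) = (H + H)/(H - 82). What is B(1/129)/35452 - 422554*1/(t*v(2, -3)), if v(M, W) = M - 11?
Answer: -1/187487902 + 211277*√401/3609 ≈ 1172.3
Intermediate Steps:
v(M, W) = -11 + M
B(H) = 2*H/(-82 + H) (B(H) = (2*H)/(-82 + H) = 2*H/(-82 + H))
t = 2*√401 (t = √1604 = 2*√401 ≈ 40.050)
B(1/129)/35452 - 422554*1/(t*v(2, -3)) = (2/(129*(-82 + 1/129)))/35452 - 422554*√401/(802*(-11 + 2)) = (2*(1/129)/(-82 + 1/129))*(1/35452) - 422554*(-√401/7218) = (2*(1/129)/(-10577/129))*(1/35452) - 422554*(-√401/7218) = (2*(1/129)*(-129/10577))*(1/35452) - (-211277)*√401/3609 = -2/10577*1/35452 + 211277*√401/3609 = -1/187487902 + 211277*√401/3609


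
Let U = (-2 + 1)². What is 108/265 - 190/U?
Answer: -50242/265 ≈ -189.59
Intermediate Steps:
U = 1 (U = (-1)² = 1)
108/265 - 190/U = 108/265 - 190/1 = 108*(1/265) - 190*1 = 108/265 - 190 = -50242/265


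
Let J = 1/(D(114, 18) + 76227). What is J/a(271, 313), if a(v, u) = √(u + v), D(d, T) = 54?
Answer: √146/22274052 ≈ 5.4247e-7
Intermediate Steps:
J = 1/76281 (J = 1/(54 + 76227) = 1/76281 ≈ 1.3109e-5)
J/a(271, 313) = 1/(76281*(√(313 + 271))) = 1/(76281*(√584)) = 1/(76281*((2*√146))) = (√146/292)/76281 = √146/22274052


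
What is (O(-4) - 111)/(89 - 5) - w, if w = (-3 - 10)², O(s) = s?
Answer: -14311/84 ≈ -170.37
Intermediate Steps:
w = 169 (w = (-13)² = 169)
(O(-4) - 111)/(89 - 5) - w = (-4 - 111)/(89 - 5) - 1*169 = -115/84 - 169 = -14311/84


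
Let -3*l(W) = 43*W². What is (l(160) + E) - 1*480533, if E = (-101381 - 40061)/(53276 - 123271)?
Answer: -177954793679/209985 ≈ -8.4746e+5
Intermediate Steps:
l(W) = -43*W²/3
E = 141442/69995 (E = -141442/(-69995) = -141442*(-1/69995) = 141442/69995 ≈ 2.0207)
(l(160) + E) - 1*480533 = (-43/3*160² + 141442/69995) - 1*480533 = (-43/3*25600 + 141442/69995) - 480533 = (-1100800/3 + 141442/69995) - 480533 = -77050071674/209985 - 480533 = -177954793679/209985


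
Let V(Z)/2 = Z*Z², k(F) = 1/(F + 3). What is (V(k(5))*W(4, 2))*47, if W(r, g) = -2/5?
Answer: -47/640 ≈ -0.073437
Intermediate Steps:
W(r, g) = -⅖ (W(r, g) = -2*⅕ = -⅖)
k(F) = 1/(3 + F)
V(Z) = 2*Z³ (V(Z) = 2*(Z*Z²) = 2*Z³)
(V(k(5))*W(4, 2))*47 = ((2*(1/(3 + 5))³)*(-⅖))*47 = ((2*(1/8)³)*(-⅖))*47 = ((2*(⅛)³)*(-⅖))*47 = ((2*(1/512))*(-⅖))*47 = ((1/256)*(-⅖))*47 = -1/640*47 = -47/640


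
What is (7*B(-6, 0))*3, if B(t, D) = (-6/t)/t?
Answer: -7/2 ≈ -3.5000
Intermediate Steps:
B(t, D) = -6/t**2
(7*B(-6, 0))*3 = (7*(-6/(-6)**2))*3 = (7*(-6*1/36))*3 = (7*(-1/6))*3 = -7/6*3 = -7/2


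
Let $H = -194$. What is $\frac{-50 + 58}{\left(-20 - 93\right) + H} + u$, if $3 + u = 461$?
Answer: $\frac{140598}{307} \approx 457.97$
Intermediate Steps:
$u = 458$ ($u = -3 + 461 = 458$)
$\frac{-50 + 58}{\left(-20 - 93\right) + H} + u = \frac{-50 + 58}{\left(-20 - 93\right) - 194} + 458 = \frac{8}{-113 - 194} + 458 = \frac{8}{-307} + 458 = 8 \left(- \frac{1}{307}\right) + 458 = - \frac{8}{307} + 458 = \frac{140598}{307}$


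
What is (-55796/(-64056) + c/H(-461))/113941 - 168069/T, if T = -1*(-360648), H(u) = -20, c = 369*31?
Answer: -86101532577329/182793554611320 ≈ -0.47103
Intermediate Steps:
c = 11439
T = 360648
(-55796/(-64056) + c/H(-461))/113941 - 168069/T = (-55796/(-64056) + 11439/(-20))/113941 - 168069/360648 = (-55796*(-1/64056) + 11439*(-1/20))*(1/113941) - 168069*1/360648 = (13949/16014 - 11439/20)*(1/113941) - 56023/120216 = -91452583/160140*1/113941 - 56023/120216 = -91452583/18246511740 - 56023/120216 = -86101532577329/182793554611320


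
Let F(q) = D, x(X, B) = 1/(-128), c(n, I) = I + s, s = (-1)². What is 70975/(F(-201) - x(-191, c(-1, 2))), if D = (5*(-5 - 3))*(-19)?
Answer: 9084800/97281 ≈ 93.387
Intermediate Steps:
s = 1
c(n, I) = 1 + I (c(n, I) = I + 1 = 1 + I)
x(X, B) = -1/128
D = 760 (D = (5*(-8))*(-19) = -40*(-19) = 760)
F(q) = 760
70975/(F(-201) - x(-191, c(-1, 2))) = 70975/(760 - 1*(-1/128)) = 70975/(760 + 1/128) = 70975/(97281/128) = 70975*(128/97281) = 9084800/97281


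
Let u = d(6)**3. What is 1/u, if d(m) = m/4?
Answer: 8/27 ≈ 0.29630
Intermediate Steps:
d(m) = m/4 (d(m) = m*(1/4) = m/4)
u = 27/8 (u = ((1/4)*6)**3 = (3/2)**3 = 27/8 ≈ 3.3750)
1/u = 1/(27/8) = 8/27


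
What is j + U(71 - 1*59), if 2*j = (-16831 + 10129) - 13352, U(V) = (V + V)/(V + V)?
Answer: -10026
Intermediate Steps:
U(V) = 1 (U(V) = (2*V)/((2*V)) = (2*V)*(1/(2*V)) = 1)
j = -10027 (j = ((-16831 + 10129) - 13352)/2 = (-6702 - 13352)/2 = (½)*(-20054) = -10027)
j + U(71 - 1*59) = -10027 + 1 = -10026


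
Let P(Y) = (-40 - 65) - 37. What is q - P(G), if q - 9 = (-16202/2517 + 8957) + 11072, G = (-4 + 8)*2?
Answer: 50776858/2517 ≈ 20174.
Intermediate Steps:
G = 8 (G = 4*2 = 8)
P(Y) = -142 (P(Y) = -105 - 37 = -142)
q = 50419444/2517 (q = 9 + ((-16202/2517 + 8957) + 11072) = 9 + (22528567/2517 + 11072) = 9 + 50396791/2517 = 50419444/2517 ≈ 20032.)
q - P(G) = 50419444/2517 - 1*(-142) = 50419444/2517 + 142 = 50776858/2517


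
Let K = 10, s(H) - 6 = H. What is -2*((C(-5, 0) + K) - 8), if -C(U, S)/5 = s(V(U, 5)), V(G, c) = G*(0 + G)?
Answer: 306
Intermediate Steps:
V(G, c) = G² (V(G, c) = G*G = G²)
s(H) = 6 + H
C(U, S) = -30 - 5*U² (C(U, S) = -5*(6 + U²) = -30 - 5*U²)
-2*((C(-5, 0) + K) - 8) = -2*(((-30 - 5*(-5)²) + 10) - 8) = -2*(((-30 - 5*25) + 10) - 8) = -2*(((-30 - 125) + 10) - 8) = -2*((-155 + 10) - 8) = -2*(-145 - 8) = -2*(-153) = 306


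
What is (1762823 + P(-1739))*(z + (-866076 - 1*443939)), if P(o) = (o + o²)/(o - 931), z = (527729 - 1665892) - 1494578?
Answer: -3090933441489528/445 ≈ -6.9459e+12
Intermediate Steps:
z = -2632741 (z = -1138163 - 1494578 = -2632741)
P(o) = (o + o²)/(-931 + o)
(1762823 + P(-1739))*(z + (-866076 - 1*443939)) = (1762823 - 1739*(1 - 1739)/(-931 - 1739))*(-2632741 + (-866076 - 1*443939)) = (1762823 - 1739*(-1738)/(-2670))*(-2632741 + (-866076 - 443939)) = (1762823 - 1739*(-1/2670)*(-1738))*(-2632741 - 1310015) = (1762823 - 1511191/1335)*(-3942756) = (2351857514/1335)*(-3942756) = -3090933441489528/445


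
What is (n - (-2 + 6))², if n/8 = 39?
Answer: 94864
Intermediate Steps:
n = 312 (n = 8*39 = 312)
(n - (-2 + 6))² = (312 - (-2 + 6))² = (312 - 1*4)² = (312 - 4)² = 308² = 94864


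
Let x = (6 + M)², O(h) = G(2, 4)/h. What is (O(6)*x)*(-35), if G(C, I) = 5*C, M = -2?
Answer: -2800/3 ≈ -933.33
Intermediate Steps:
O(h) = 10/h (O(h) = (5*2)/h = 10/h)
x = 16 (x = (6 - 2)² = 4² = 16)
(O(6)*x)*(-35) = ((10/6)*16)*(-35) = ((10*(⅙))*16)*(-35) = ((5/3)*16)*(-35) = (80/3)*(-35) = -2800/3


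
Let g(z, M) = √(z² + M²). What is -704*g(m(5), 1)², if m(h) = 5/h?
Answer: -1408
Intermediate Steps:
g(z, M) = √(M² + z²)
-704*g(m(5), 1)² = -(704 + 704*1²) = -704*(√(1 + 1²))² = -704*(√(1 + 1))² = -704*(√2)² = -704*2 = -1408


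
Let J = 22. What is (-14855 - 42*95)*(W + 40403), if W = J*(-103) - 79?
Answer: -717203010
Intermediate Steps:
W = -2345 (W = 22*(-103) - 79 = -2266 - 79 = -2345)
(-14855 - 42*95)*(W + 40403) = (-14855 - 42*95)*(-2345 + 40403) = (-14855 - 3990)*38058 = -18845*38058 = -717203010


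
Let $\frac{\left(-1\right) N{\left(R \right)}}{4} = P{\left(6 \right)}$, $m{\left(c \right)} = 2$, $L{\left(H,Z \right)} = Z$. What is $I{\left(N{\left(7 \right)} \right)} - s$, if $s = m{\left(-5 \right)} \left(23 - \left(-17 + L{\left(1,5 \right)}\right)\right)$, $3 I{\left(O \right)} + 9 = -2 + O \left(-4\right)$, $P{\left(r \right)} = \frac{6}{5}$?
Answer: $- \frac{1009}{15} \approx -67.267$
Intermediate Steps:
$P{\left(r \right)} = \frac{6}{5}$ ($P{\left(r \right)} = 6 \cdot \frac{1}{5} = \frac{6}{5}$)
$N{\left(R \right)} = - \frac{24}{5}$ ($N{\left(R \right)} = \left(-4\right) \frac{6}{5} = - \frac{24}{5}$)
$I{\left(O \right)} = - \frac{11}{3} - \frac{4 O}{3}$ ($I{\left(O \right)} = -3 + \frac{-2 + O \left(-4\right)}{3} = -3 + \frac{-2 - 4 O}{3} = -3 - \left(\frac{2}{3} + \frac{4 O}{3}\right) = - \frac{11}{3} - \frac{4 O}{3}$)
$s = 70$ ($s = 2 \left(23 + \left(17 - 5\right)\right) = 2 \left(23 + 12\right) = 2 \cdot 35 = 70$)
$I{\left(N{\left(7 \right)} \right)} - s = \left(- \frac{11}{3} - - \frac{32}{5}\right) - 70 = \left(- \frac{11}{3} + \frac{32}{5}\right) - 70 = \frac{41}{15} - 70 = - \frac{1009}{15}$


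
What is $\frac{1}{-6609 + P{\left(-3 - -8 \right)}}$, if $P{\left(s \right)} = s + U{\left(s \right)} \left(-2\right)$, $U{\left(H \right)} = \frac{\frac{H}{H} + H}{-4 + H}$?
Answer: $- \frac{1}{6616} \approx -0.00015115$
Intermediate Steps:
$U{\left(H \right)} = \frac{1 + H}{-4 + H}$
$P{\left(s \right)} = s - \frac{2 \left(1 + s\right)}{-4 + s}$ ($P{\left(s \right)} = s + \frac{1 + s}{-4 + s} \left(-2\right) = s - \frac{2 \left(1 + s\right)}{-4 + s}$)
$\frac{1}{-6609 + P{\left(-3 - -8 \right)}} = \frac{1}{-6609 + \frac{-2 + \left(-3 - -8\right)^{2} - 6 \left(-3 - -8\right)}{-4 - -5}} = \frac{1}{-6609 + \frac{-2 + \left(-3 + 8\right)^{2} - 6 \left(-3 + 8\right)}{-4 + \left(-3 + 8\right)}} = \frac{1}{-6609 + \frac{-2 + 5^{2} - 30}{-4 + 5}} = \frac{1}{-6609 + \frac{-2 + 25 - 30}{1}} = \frac{1}{-6609 + 1 \left(-7\right)} = \frac{1}{-6609 - 7} = \frac{1}{-6616} = - \frac{1}{6616}$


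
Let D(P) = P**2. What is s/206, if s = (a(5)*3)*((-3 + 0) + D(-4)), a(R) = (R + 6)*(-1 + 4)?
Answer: 1287/206 ≈ 6.2476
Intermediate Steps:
a(R) = 18 + 3*R (a(R) = (6 + R)*3 = 18 + 3*R)
s = 1287 (s = ((18 + 3*5)*3)*((-3 + 0) + (-4)**2) = ((18 + 15)*3)*(-3 + 16) = (33*3)*13 = 99*13 = 1287)
s/206 = 1287/206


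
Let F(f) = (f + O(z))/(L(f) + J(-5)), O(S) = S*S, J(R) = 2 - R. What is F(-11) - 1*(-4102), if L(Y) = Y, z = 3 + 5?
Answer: 16355/4 ≈ 4088.8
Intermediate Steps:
z = 8
O(S) = S**2
F(f) = (64 + f)/(7 + f) (F(f) = (f + 8**2)/(f + (2 - 1*(-5))) = (f + 64)/(f + (2 + 5)) = (64 + f)/(f + 7) = (64 + f)/(7 + f))
F(-11) - 1*(-4102) = (64 - 11)/(7 - 11) - 1*(-4102) = 53/(-4) + 4102 = -1/4*53 + 4102 = -53/4 + 4102 = 16355/4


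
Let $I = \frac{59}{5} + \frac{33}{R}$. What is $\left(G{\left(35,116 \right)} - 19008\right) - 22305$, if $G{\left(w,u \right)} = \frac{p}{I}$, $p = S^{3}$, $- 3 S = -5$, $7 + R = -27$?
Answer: $- \frac{2053524041}{49707} \approx -41313.0$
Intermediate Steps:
$R = -34$ ($R = -7 - 27 = -34$)
$S = \frac{5}{3}$ ($S = \left(- \frac{1}{3}\right) \left(-5\right) = \frac{5}{3} \approx 1.6667$)
$I = \frac{1841}{170}$ ($I = \frac{59}{5} + \frac{33}{-34} = 59 \cdot \frac{1}{5} + 33 \left(- \frac{1}{34}\right) = \frac{59}{5} - \frac{33}{34} = \frac{1841}{170} \approx 10.829$)
$p = \frac{125}{27}$ ($p = \left(\frac{5}{3}\right)^{3} = \frac{125}{27} \approx 4.6296$)
$G{\left(w,u \right)} = \frac{21250}{49707}$ ($G{\left(w,u \right)} = \frac{125}{27 \cdot \frac{1841}{170}} = \frac{125}{27} \cdot \frac{170}{1841} = \frac{21250}{49707}$)
$\left(G{\left(35,116 \right)} - 19008\right) - 22305 = \left(\frac{21250}{49707} - 19008\right) - 22305 = - \frac{944809406}{49707} - 22305 = - \frac{2053524041}{49707}$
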